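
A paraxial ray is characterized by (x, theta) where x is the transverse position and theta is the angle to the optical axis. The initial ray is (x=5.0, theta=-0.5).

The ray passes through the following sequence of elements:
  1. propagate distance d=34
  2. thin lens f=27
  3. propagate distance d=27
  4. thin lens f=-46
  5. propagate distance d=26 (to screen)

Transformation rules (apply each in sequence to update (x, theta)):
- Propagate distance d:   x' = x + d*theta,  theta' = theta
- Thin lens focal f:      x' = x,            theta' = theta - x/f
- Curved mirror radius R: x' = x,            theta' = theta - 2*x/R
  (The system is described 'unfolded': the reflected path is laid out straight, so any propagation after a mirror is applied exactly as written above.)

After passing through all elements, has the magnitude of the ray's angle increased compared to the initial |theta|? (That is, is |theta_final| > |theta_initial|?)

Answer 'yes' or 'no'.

Initial: x=5.0000 theta=-0.5000
After 1 (propagate distance d=34): x=-12.0000 theta=-0.5000
After 2 (thin lens f=27): x=-12.0000 theta=-1/18 (≈-0.0556)
After 3 (propagate distance d=27): x=-13.5000 theta=-1/18 (≈-0.0556)
After 4 (thin lens f=-46): x=-13.5000 theta=-289/828 (≈-0.3490)
After 5 (propagate distance d=26 (to screen)): x=-4673/207 (≈-22.5749) theta=-289/828 (≈-0.3490)
|theta_initial|=0.5000 |theta_final|=289/828 (≈0.3490) -> not increased

Answer: no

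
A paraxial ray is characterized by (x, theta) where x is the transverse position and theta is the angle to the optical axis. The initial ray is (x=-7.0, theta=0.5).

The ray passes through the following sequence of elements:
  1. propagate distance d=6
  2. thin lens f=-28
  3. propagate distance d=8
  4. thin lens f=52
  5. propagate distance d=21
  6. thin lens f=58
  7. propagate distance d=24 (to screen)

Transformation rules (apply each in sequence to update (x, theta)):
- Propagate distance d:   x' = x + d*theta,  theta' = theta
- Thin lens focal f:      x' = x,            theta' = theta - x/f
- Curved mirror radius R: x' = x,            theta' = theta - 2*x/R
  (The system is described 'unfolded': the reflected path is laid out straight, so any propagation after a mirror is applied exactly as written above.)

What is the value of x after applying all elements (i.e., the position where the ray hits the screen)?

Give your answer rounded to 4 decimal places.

Answer: 13.0961

Derivation:
Initial: x=-7.0000 theta=0.5000
After 1 (propagate distance d=6): x=-4.0000 theta=0.5000
After 2 (thin lens f=-28): x=-4.0000 theta=5/14 (≈0.3571)
After 3 (propagate distance d=8): x=-8/7 (≈-1.1429) theta=5/14 (≈0.3571)
After 4 (thin lens f=52): x=-8/7 (≈-1.1429) theta=69/182 (≈0.3791)
After 5 (propagate distance d=21): x=1241/182 (≈6.8187) theta=69/182 (≈0.3791)
After 6 (thin lens f=58): x=1241/182 (≈6.8187) theta=2761/10556 (≈0.2616)
After 7 (propagate distance d=24 (to screen)): x=5317/406 (≈13.0961) theta=2761/10556 (≈0.2616)
Rounded to 4 decimal places: x = 13.0961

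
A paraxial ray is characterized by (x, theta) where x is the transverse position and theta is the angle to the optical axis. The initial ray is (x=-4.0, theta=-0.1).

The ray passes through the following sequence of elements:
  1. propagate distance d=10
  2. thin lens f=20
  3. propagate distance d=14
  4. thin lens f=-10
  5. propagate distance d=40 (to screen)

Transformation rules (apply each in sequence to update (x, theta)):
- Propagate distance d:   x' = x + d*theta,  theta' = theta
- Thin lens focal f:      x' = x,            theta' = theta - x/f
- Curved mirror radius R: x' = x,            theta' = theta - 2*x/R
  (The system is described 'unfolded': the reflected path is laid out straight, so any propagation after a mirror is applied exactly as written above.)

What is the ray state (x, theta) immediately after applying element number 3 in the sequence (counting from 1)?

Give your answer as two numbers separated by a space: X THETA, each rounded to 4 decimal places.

Initial: x=-4.0000 theta=-0.1000
After 1 (propagate distance d=10): x=-5.0000 theta=-0.1000
After 2 (thin lens f=20): x=-5.0000 theta=0.1500
After 3 (propagate distance d=14): x=-2.9000 theta=0.1500
Rounded to 4 decimal places: x = -2.9000, theta = 0.1500

Answer: -2.9000 0.1500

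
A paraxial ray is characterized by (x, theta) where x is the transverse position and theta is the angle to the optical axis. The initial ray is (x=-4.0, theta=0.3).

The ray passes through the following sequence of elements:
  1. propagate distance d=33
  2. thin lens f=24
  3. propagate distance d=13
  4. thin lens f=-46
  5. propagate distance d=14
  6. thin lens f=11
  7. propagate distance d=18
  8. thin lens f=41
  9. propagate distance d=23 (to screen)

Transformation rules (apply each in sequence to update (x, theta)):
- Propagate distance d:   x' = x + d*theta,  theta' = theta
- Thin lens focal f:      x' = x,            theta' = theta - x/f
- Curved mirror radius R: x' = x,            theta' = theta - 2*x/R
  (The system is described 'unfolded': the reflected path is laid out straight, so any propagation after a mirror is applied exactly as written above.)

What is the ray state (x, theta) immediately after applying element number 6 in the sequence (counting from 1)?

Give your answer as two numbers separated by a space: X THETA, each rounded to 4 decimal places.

Answer: 9.3725 -0.6543

Derivation:
Initial: x=-4.0000 theta=0.3000
After 1 (propagate distance d=33): x=5.9000 theta=0.3000
After 2 (thin lens f=24): x=5.9000 theta=13/240 (≈0.0542)
After 3 (propagate distance d=13): x=317/48 (≈6.6042) theta=13/240 (≈0.0542)
After 4 (thin lens f=-46): x=317/48 (≈6.6042) theta=2183/11040 (≈0.1977)
After 5 (propagate distance d=14): x=6467/690 (≈9.3725) theta=2183/11040 (≈0.1977)
After 6 (thin lens f=11): x=6467/690 (≈9.3725) theta=-79459/121440 (≈-0.6543)
Rounded to 4 decimal places: x = 9.3725, theta = -0.6543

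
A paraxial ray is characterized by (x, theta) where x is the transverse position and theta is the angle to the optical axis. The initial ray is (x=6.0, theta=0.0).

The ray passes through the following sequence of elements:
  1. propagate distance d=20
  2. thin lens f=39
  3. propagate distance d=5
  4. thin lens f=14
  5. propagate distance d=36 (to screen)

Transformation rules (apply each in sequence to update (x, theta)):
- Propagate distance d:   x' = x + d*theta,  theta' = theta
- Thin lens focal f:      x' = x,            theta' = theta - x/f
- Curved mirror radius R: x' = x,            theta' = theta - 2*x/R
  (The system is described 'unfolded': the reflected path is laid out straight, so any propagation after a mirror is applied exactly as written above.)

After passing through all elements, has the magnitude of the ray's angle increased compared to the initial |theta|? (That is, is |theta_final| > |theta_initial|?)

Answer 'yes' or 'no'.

Initial: x=6.0000 theta=0.0000
After 1 (propagate distance d=20): x=6.0000 theta=0.0000
After 2 (thin lens f=39): x=6.0000 theta=-2/13 (≈-0.1538)
After 3 (propagate distance d=5): x=68/13 (≈5.2308) theta=-2/13 (≈-0.1538)
After 4 (thin lens f=14): x=68/13 (≈5.2308) theta=-48/91 (≈-0.5275)
After 5 (propagate distance d=36 (to screen)): x=-1252/91 (≈-13.7582) theta=-48/91 (≈-0.5275)
|theta_initial|=0.0000 |theta_final|=48/91 (≈0.5275) -> increased

Answer: yes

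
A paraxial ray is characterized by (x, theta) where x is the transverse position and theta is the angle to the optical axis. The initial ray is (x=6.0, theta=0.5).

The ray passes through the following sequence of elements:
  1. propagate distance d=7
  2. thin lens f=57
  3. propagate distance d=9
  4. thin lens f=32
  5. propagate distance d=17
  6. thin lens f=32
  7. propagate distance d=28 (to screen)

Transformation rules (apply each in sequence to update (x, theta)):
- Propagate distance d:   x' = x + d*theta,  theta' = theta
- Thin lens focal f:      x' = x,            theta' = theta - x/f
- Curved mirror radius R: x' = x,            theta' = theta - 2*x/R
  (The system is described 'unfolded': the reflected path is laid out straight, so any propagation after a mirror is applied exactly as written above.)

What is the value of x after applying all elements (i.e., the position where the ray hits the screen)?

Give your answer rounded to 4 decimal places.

Answer: -0.1634

Derivation:
Initial: x=6.0000 theta=0.5000
After 1 (propagate distance d=7): x=9.5000 theta=0.5000
After 2 (thin lens f=57): x=9.5000 theta=1/3 (≈0.3333)
After 3 (propagate distance d=9): x=12.5000 theta=1/3 (≈0.3333)
After 4 (thin lens f=32): x=12.5000 theta=-11/192 (≈-0.0573)
After 5 (propagate distance d=17): x=2213/192 (≈11.5260) theta=-11/192 (≈-0.0573)
After 6 (thin lens f=32): x=2213/192 (≈11.5260) theta=-855/2048 (≈-0.4175)
After 7 (propagate distance d=28 (to screen)): x=-251/1536 (≈-0.1634) theta=-855/2048 (≈-0.4175)
Rounded to 4 decimal places: x = -0.1634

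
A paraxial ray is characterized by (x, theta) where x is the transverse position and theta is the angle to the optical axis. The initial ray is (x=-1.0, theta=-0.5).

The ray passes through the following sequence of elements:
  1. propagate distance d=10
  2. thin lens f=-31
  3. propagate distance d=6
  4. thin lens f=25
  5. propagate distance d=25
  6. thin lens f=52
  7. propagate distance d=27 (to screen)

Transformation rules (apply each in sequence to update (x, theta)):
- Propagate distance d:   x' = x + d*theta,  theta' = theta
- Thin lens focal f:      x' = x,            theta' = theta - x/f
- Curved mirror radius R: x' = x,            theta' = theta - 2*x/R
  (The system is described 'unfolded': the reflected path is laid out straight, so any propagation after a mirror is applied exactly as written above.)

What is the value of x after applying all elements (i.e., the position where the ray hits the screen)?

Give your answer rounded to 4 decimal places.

Initial: x=-1.0000 theta=-0.5000
After 1 (propagate distance d=10): x=-6.0000 theta=-0.5000
After 2 (thin lens f=-31): x=-6.0000 theta=-43/62 (≈-0.6935)
After 3 (propagate distance d=6): x=-315/31 (≈-10.1613) theta=-43/62 (≈-0.6935)
After 4 (thin lens f=25): x=-315/31 (≈-10.1613) theta=-89/310 (≈-0.2871)
After 5 (propagate distance d=25): x=-1075/62 (≈-17.3387) theta=-89/310 (≈-0.2871)
After 6 (thin lens f=52): x=-1075/62 (≈-17.3387) theta=747/16120 (≈0.0463)
After 7 (propagate distance d=27 (to screen)): x=-259331/16120 (≈-16.0875) theta=747/16120 (≈0.0463)
Rounded to 4 decimal places: x = -16.0875

Answer: -16.0875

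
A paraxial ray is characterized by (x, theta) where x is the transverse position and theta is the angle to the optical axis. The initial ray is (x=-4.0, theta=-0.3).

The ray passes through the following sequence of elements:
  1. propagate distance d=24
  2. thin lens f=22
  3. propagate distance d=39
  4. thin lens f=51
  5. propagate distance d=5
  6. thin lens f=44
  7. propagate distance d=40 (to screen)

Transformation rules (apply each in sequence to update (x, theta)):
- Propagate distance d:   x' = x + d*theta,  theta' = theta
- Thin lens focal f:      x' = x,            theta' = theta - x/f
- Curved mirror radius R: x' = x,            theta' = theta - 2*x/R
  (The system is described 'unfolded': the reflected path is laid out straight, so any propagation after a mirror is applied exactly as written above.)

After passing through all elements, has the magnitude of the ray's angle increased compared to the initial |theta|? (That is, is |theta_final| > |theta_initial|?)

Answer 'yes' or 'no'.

Initial: x=-4.0000 theta=-0.3000
After 1 (propagate distance d=24): x=-11.2000 theta=-0.3000
After 2 (thin lens f=22): x=-11.2000 theta=23/110 (≈0.2091)
After 3 (propagate distance d=39): x=-67/22 (≈-3.0455) theta=23/110 (≈0.2091)
After 4 (thin lens f=51): x=-67/22 (≈-3.0455) theta=754/2805 (≈0.2688)
After 5 (propagate distance d=5): x=-1909/1122 (≈-1.7014) theta=754/2805 (≈0.2688)
After 6 (thin lens f=44): x=-1909/1122 (≈-1.7014) theta=25299/82280 (≈0.3075)
After 7 (propagate distance d=40 (to screen)): x=130795/12342 (≈10.5976) theta=25299/82280 (≈0.3075)
|theta_initial|=0.3000 |theta_final|=25299/82280 (≈0.3075) -> increased

Answer: yes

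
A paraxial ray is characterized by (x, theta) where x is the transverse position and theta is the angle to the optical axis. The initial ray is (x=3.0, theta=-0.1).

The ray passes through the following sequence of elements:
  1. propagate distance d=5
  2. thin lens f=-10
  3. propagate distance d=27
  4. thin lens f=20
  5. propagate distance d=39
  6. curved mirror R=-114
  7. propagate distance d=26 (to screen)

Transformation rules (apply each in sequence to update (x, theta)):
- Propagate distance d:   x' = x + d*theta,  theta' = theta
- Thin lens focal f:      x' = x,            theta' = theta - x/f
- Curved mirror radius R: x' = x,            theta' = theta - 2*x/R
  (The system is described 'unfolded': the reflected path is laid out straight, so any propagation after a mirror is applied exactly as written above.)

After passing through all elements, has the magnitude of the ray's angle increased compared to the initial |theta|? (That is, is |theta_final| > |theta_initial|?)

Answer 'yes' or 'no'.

Answer: yes

Derivation:
Initial: x=3.0000 theta=-0.1000
After 1 (propagate distance d=5): x=2.5000 theta=-0.1000
After 2 (thin lens f=-10): x=2.5000 theta=0.1500
After 3 (propagate distance d=27): x=6.5500 theta=0.1500
After 4 (thin lens f=20): x=6.5500 theta=-0.1775
After 5 (propagate distance d=39): x=-0.3725 theta=-0.1775
After 6 (curved mirror R=-114): x=-0.3725 theta=-1049/5700 (≈-0.1840)
After 7 (propagate distance d=26 (to screen)): x=-117589/22800 (≈-5.1574) theta=-1049/5700 (≈-0.1840)
|theta_initial|=0.1000 |theta_final|=1049/5700 (≈0.1840) -> increased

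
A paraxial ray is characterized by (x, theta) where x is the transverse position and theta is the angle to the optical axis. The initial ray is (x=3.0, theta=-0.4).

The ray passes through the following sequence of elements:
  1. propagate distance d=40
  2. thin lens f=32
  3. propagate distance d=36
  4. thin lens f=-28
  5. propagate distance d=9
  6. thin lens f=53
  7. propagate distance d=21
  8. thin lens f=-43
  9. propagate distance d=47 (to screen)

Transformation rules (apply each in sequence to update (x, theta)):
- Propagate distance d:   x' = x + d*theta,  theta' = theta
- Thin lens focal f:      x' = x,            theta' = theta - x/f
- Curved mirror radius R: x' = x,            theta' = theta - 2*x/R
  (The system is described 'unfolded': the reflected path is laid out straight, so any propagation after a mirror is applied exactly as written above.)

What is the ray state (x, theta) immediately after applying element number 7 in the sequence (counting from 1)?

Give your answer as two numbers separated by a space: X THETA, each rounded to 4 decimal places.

Answer: -19.6085 -0.1325

Derivation:
Initial: x=3.0000 theta=-0.4000
After 1 (propagate distance d=40): x=-13.0000 theta=-0.4000
After 2 (thin lens f=32): x=-13.0000 theta=1/160 (≈0.0063)
After 3 (propagate distance d=36): x=-12.7750 theta=1/160 (≈0.0063)
After 4 (thin lens f=-28): x=-12.7750 theta=-0.4500
After 5 (propagate distance d=9): x=-16.8250 theta=-0.4500
After 6 (thin lens f=53): x=-16.8250 theta=-281/2120 (≈-0.1325)
After 7 (propagate distance d=21): x=-4157/212 (≈-19.6085) theta=-281/2120 (≈-0.1325)
Rounded to 4 decimal places: x = -19.6085, theta = -0.1325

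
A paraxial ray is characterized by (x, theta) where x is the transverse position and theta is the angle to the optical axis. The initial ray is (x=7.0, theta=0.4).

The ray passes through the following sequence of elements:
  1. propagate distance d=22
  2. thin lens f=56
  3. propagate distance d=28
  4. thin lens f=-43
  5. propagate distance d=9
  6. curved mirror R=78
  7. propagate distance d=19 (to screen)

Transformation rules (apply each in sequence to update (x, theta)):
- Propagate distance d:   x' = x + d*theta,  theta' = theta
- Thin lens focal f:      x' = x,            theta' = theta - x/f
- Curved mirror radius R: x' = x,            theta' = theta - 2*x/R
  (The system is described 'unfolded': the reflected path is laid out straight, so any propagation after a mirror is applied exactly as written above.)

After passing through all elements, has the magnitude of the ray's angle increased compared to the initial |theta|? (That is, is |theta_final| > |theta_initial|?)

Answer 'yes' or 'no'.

Answer: no

Derivation:
Initial: x=7.0000 theta=0.4000
After 1 (propagate distance d=22): x=15.8000 theta=0.4000
After 2 (thin lens f=56): x=15.8000 theta=33/280 (≈0.1179)
After 3 (propagate distance d=28): x=19.1000 theta=33/280 (≈0.1179)
After 4 (thin lens f=-43): x=19.1000 theta=6767/12040 (≈0.5620)
After 5 (propagate distance d=9): x=290867/12040 (≈24.1584) theta=6767/12040 (≈0.5620)
After 6 (curved mirror R=78): x=290867/12040 (≈24.1584) theta=-13477/234780 (≈-0.0574)
After 7 (propagate distance d=19 (to screen)): x=10831687/469560 (≈23.0677) theta=-13477/234780 (≈-0.0574)
|theta_initial|=0.4000 |theta_final|=13477/234780 (≈0.0574) -> not increased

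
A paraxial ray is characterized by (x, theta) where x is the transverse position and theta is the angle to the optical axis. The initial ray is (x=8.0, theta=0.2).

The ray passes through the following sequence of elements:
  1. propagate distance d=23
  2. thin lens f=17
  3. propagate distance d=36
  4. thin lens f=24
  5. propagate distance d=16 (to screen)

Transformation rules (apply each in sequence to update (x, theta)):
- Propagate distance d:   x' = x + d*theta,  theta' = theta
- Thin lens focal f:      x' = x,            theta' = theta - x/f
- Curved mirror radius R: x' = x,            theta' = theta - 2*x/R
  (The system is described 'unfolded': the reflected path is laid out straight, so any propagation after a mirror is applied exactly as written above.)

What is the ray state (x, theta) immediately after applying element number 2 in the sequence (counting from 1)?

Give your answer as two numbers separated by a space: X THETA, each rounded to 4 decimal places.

Initial: x=8.0000 theta=0.2000
After 1 (propagate distance d=23): x=12.6000 theta=0.2000
After 2 (thin lens f=17): x=12.6000 theta=-46/85 (≈-0.5412)
Rounded to 4 decimal places: x = 12.6000, theta = -0.5412

Answer: 12.6000 -0.5412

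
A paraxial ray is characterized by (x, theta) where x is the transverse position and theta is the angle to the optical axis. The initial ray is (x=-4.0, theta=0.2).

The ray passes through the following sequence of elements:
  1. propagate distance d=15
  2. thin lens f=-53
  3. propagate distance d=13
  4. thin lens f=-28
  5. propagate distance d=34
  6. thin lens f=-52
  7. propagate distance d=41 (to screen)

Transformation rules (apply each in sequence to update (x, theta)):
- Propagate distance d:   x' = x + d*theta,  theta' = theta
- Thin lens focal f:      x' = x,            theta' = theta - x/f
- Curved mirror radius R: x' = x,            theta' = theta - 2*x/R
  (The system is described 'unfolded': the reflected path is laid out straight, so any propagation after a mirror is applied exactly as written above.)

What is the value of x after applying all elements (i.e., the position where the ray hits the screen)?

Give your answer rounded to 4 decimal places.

Initial: x=-4.0000 theta=0.2000
After 1 (propagate distance d=15): x=-1.0000 theta=0.2000
After 2 (thin lens f=-53): x=-1.0000 theta=48/265 (≈0.1811)
After 3 (propagate distance d=13): x=359/265 (≈1.3547) theta=48/265 (≈0.1811)
After 4 (thin lens f=-28): x=359/265 (≈1.3547) theta=1703/7420 (≈0.2295)
After 5 (propagate distance d=34): x=33977/3710 (≈9.1582) theta=1703/7420 (≈0.2295)
After 6 (thin lens f=-52): x=33977/3710 (≈9.1582) theta=15651/38584 (≈0.4056)
After 7 (propagate distance d=41 (to screen)): x=4975259/192920 (≈25.7892) theta=15651/38584 (≈0.4056)
Rounded to 4 decimal places: x = 25.7892

Answer: 25.7892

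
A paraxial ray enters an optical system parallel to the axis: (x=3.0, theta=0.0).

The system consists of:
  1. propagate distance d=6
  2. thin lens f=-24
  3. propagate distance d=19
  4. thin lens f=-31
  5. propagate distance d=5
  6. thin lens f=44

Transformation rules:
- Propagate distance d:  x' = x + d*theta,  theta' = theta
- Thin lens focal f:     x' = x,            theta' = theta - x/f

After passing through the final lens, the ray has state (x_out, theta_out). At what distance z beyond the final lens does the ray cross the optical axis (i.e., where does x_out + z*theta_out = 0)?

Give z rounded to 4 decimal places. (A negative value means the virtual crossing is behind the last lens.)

Answer: -48.2498

Derivation:
Initial: x=3.0000 theta=0.0000
After 1 (propagate distance d=6): x=3.0000 theta=0.0000
After 2 (thin lens f=-24): x=3.0000 theta=0.1250
After 3 (propagate distance d=19): x=5.3750 theta=0.1250
After 4 (thin lens f=-31): x=5.3750 theta=37/124 (≈0.2984)
After 5 (propagate distance d=5): x=1703/248 (≈6.8669) theta=37/124 (≈0.2984)
After 6 (thin lens f=44): x=1703/248 (≈6.8669) theta=1553/10912 (≈0.1423)
z_focus = -x_out/theta_out = -(1703/248)/(1553/10912) = -74932/1553 ≈ -48.2498
Rounded to 4 decimal places: z = -48.2498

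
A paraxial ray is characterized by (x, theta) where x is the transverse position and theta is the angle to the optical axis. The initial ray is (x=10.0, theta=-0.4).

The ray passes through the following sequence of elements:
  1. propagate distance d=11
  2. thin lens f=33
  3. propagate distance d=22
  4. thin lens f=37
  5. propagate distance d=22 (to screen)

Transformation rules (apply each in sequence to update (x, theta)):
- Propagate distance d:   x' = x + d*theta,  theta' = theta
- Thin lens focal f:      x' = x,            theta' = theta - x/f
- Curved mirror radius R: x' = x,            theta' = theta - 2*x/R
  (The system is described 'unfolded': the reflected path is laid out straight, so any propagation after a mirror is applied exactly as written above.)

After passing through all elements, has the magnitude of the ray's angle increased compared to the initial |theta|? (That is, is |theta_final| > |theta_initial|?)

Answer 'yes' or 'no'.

Initial: x=10.0000 theta=-0.4000
After 1 (propagate distance d=11): x=5.6000 theta=-0.4000
After 2 (thin lens f=33): x=5.6000 theta=-94/165 (≈-0.5697)
After 3 (propagate distance d=22): x=-104/15 (≈-6.9333) theta=-94/165 (≈-0.5697)
After 4 (thin lens f=37): x=-104/15 (≈-6.9333) theta=-778/2035 (≈-0.3823)
After 5 (propagate distance d=22 (to screen)): x=-8516/555 (≈-15.3441) theta=-778/2035 (≈-0.3823)
|theta_initial|=0.4000 |theta_final|=778/2035 (≈0.3823) -> not increased

Answer: no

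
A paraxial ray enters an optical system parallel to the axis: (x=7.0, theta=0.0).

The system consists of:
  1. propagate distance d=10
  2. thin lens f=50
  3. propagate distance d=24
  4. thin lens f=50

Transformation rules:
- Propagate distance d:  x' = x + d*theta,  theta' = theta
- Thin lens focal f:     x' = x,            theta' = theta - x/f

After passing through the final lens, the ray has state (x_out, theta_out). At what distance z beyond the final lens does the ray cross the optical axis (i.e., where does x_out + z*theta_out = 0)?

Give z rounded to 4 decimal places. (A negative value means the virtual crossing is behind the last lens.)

Initial: x=7.0000 theta=0.0000
After 1 (propagate distance d=10): x=7.0000 theta=0.0000
After 2 (thin lens f=50): x=7.0000 theta=-0.1400
After 3 (propagate distance d=24): x=3.6400 theta=-0.1400
After 4 (thin lens f=50): x=3.6400 theta=-0.2128
z_focus = -x_out/theta_out = -(3.6400)/(-0.2128) = 325/19 ≈ 17.1053
Rounded to 4 decimal places: z = 17.1053

Answer: 17.1053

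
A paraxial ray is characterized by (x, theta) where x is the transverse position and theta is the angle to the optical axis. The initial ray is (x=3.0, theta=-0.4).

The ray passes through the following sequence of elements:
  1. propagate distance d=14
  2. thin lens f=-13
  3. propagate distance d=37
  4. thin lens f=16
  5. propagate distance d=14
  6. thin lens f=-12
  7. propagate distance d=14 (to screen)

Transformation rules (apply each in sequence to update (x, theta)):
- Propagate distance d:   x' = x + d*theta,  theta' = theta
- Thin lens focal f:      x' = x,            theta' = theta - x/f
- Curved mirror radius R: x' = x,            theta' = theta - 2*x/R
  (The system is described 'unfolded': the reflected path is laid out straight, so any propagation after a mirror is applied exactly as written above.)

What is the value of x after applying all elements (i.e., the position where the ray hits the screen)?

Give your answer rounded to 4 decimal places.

Answer: -11.6167

Derivation:
Initial: x=3.0000 theta=-0.4000
After 1 (propagate distance d=14): x=-2.6000 theta=-0.4000
After 2 (thin lens f=-13): x=-2.6000 theta=-0.6000
After 3 (propagate distance d=37): x=-24.8000 theta=-0.6000
After 4 (thin lens f=16): x=-24.8000 theta=0.9500
After 5 (propagate distance d=14): x=-11.5000 theta=0.9500
After 6 (thin lens f=-12): x=-11.5000 theta=-1/120 (≈-0.0083)
After 7 (propagate distance d=14 (to screen)): x=-697/60 (≈-11.6167) theta=-1/120 (≈-0.0083)
Rounded to 4 decimal places: x = -11.6167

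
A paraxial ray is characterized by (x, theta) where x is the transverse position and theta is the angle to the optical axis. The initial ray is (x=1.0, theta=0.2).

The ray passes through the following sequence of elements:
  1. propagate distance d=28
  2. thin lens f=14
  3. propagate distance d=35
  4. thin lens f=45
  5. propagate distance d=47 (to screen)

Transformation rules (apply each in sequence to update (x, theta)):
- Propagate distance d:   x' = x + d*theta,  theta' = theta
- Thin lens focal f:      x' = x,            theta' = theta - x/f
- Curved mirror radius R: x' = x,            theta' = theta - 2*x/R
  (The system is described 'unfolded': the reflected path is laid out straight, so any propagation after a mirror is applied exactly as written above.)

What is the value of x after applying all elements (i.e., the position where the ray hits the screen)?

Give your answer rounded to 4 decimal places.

Initial: x=1.0000 theta=0.2000
After 1 (propagate distance d=28): x=6.6000 theta=0.2000
After 2 (thin lens f=14): x=6.6000 theta=-19/70 (≈-0.2714)
After 3 (propagate distance d=35): x=-2.9000 theta=-19/70 (≈-0.2714)
After 4 (thin lens f=45): x=-2.9000 theta=-326/1575 (≈-0.2070)
After 5 (propagate distance d=47 (to screen)): x=-39779/3150 (≈-12.6283) theta=-326/1575 (≈-0.2070)
Rounded to 4 decimal places: x = -12.6283

Answer: -12.6283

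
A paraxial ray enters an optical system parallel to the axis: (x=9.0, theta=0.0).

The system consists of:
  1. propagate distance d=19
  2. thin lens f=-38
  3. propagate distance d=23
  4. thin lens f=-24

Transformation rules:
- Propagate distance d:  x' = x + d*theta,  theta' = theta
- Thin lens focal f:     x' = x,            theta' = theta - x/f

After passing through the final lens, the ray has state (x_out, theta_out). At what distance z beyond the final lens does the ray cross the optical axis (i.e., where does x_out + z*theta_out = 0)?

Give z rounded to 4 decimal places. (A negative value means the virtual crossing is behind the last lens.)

Answer: -17.2235

Derivation:
Initial: x=9.0000 theta=0.0000
After 1 (propagate distance d=19): x=9.0000 theta=0.0000
After 2 (thin lens f=-38): x=9.0000 theta=9/38 (≈0.2368)
After 3 (propagate distance d=23): x=549/38 (≈14.4474) theta=9/38 (≈0.2368)
After 4 (thin lens f=-24): x=549/38 (≈14.4474) theta=255/304 (≈0.8388)
z_focus = -x_out/theta_out = -(549/38)/(255/304) = -1464/85 ≈ -17.2235
Rounded to 4 decimal places: z = -17.2235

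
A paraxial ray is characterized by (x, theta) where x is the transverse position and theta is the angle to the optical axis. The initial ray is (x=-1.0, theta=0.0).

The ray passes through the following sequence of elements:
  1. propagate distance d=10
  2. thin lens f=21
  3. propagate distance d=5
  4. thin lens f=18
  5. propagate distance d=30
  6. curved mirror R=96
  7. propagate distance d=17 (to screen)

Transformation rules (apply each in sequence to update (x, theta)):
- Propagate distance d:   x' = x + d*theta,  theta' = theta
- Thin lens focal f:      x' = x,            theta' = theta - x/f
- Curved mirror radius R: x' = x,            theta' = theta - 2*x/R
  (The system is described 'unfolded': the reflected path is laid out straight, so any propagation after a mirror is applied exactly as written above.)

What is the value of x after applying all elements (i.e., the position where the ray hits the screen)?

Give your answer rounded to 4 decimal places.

Initial: x=-1.0000 theta=0.0000
After 1 (propagate distance d=10): x=-1.0000 theta=0.0000
After 2 (thin lens f=21): x=-1.0000 theta=1/21 (≈0.0476)
After 3 (propagate distance d=5): x=-16/21 (≈-0.7619) theta=1/21 (≈0.0476)
After 4 (thin lens f=18): x=-16/21 (≈-0.7619) theta=17/189 (≈0.0899)
After 5 (propagate distance d=30): x=122/63 (≈1.9365) theta=17/189 (≈0.0899)
After 6 (curved mirror R=96): x=122/63 (≈1.9365) theta=25/504 (≈0.0496)
After 7 (propagate distance d=17 (to screen)): x=467/168 (≈2.7798) theta=25/504 (≈0.0496)
Rounded to 4 decimal places: x = 2.7798

Answer: 2.7798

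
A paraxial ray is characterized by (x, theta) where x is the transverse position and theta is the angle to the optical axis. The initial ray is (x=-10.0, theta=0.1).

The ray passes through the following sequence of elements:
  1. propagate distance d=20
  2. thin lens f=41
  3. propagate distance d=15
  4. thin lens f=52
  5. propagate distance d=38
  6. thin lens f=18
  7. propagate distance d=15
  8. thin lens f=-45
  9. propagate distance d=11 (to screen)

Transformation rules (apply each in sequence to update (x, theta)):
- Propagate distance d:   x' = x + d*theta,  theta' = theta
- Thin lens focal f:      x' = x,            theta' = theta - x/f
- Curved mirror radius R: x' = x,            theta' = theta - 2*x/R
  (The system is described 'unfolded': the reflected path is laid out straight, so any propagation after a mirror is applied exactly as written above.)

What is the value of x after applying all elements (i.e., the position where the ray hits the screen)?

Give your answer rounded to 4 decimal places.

Answer: 6.6548

Derivation:
Initial: x=-10.0000 theta=0.1000
After 1 (propagate distance d=20): x=-8.0000 theta=0.1000
After 2 (thin lens f=41): x=-8.0000 theta=121/410 (≈0.2951)
After 3 (propagate distance d=15): x=-293/82 (≈-3.5732) theta=121/410 (≈0.2951)
After 4 (thin lens f=52): x=-293/82 (≈-3.5732) theta=7757/21320 (≈0.3638)
After 5 (propagate distance d=38): x=109293/10660 (≈10.2526) theta=7757/21320 (≈0.3638)
After 6 (thin lens f=18): x=109293/10660 (≈10.2526) theta=-329/1599 (≈-0.2058)
After 7 (propagate distance d=15): x=76393/10660 (≈7.1663) theta=-329/1599 (≈-0.2058)
After 8 (thin lens f=-45): x=76393/10660 (≈7.1663) theta=-22307/479700 (≈-0.0465)
After 9 (propagate distance d=11 (to screen)): x=798077/119925 (≈6.6548) theta=-22307/479700 (≈-0.0465)
Rounded to 4 decimal places: x = 6.6548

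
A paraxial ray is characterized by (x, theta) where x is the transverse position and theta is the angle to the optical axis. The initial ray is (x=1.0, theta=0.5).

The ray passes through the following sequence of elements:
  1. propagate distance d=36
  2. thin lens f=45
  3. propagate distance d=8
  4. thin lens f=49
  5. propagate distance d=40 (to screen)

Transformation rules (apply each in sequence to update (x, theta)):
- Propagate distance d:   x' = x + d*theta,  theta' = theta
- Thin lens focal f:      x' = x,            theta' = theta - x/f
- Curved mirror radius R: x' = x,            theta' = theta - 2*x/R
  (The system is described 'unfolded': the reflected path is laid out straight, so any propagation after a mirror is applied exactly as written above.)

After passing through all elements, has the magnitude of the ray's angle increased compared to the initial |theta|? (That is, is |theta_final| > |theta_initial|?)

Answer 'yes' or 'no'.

Initial: x=1.0000 theta=0.5000
After 1 (propagate distance d=36): x=19.0000 theta=0.5000
After 2 (thin lens f=45): x=19.0000 theta=7/90 (≈0.0778)
After 3 (propagate distance d=8): x=883/45 (≈19.6222) theta=7/90 (≈0.0778)
After 4 (thin lens f=49): x=883/45 (≈19.6222) theta=-1423/4410 (≈-0.3227)
After 5 (propagate distance d=40 (to screen)): x=14807/2205 (≈6.7152) theta=-1423/4410 (≈-0.3227)
|theta_initial|=0.5000 |theta_final|=1423/4410 (≈0.3227) -> not increased

Answer: no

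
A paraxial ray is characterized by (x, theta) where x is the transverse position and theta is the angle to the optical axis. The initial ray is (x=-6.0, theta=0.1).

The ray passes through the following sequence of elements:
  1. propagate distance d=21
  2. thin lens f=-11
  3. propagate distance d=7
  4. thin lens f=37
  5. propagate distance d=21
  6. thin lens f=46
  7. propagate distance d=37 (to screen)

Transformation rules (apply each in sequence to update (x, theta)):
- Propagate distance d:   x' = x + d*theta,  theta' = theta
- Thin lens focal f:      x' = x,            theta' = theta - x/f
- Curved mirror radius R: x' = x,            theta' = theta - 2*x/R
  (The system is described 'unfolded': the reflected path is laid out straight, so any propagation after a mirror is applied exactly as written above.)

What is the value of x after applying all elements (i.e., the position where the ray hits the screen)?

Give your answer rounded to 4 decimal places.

Initial: x=-6.0000 theta=0.1000
After 1 (propagate distance d=21): x=-3.9000 theta=0.1000
After 2 (thin lens f=-11): x=-3.9000 theta=-14/55 (≈-0.2545)
After 3 (propagate distance d=7): x=-125/22 (≈-5.6818) theta=-14/55 (≈-0.2545)
After 4 (thin lens f=37): x=-125/22 (≈-5.6818) theta=-411/4070 (≈-0.1010)
After 5 (propagate distance d=21): x=-15878/2035 (≈-7.8025) theta=-411/4070 (≈-0.1010)
After 6 (thin lens f=46): x=-15878/2035 (≈-7.8025) theta=1285/18722 (≈0.0686)
After 7 (propagate distance d=37 (to screen)): x=-492663/93610 (≈-5.2629) theta=1285/18722 (≈0.0686)
Rounded to 4 decimal places: x = -5.2629

Answer: -5.2629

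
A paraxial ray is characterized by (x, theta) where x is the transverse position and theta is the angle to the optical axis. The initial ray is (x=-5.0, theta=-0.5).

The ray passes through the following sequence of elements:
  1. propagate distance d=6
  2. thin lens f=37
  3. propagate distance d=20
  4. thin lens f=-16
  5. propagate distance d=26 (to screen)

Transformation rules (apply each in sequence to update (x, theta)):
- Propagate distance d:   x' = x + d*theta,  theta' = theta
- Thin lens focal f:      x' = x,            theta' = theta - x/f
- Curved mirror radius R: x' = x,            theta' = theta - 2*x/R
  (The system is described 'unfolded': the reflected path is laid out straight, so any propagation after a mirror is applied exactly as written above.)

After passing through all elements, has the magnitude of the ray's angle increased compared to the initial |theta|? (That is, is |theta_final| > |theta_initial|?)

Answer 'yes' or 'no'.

Answer: yes

Derivation:
Initial: x=-5.0000 theta=-0.5000
After 1 (propagate distance d=6): x=-8.0000 theta=-0.5000
After 2 (thin lens f=37): x=-8.0000 theta=-21/74 (≈-0.2838)
After 3 (propagate distance d=20): x=-506/37 (≈-13.6757) theta=-21/74 (≈-0.2838)
After 4 (thin lens f=-16): x=-506/37 (≈-13.6757) theta=-337/296 (≈-1.1385)
After 5 (propagate distance d=26 (to screen)): x=-6405/148 (≈-43.2770) theta=-337/296 (≈-1.1385)
|theta_initial|=0.5000 |theta_final|=337/296 (≈1.1385) -> increased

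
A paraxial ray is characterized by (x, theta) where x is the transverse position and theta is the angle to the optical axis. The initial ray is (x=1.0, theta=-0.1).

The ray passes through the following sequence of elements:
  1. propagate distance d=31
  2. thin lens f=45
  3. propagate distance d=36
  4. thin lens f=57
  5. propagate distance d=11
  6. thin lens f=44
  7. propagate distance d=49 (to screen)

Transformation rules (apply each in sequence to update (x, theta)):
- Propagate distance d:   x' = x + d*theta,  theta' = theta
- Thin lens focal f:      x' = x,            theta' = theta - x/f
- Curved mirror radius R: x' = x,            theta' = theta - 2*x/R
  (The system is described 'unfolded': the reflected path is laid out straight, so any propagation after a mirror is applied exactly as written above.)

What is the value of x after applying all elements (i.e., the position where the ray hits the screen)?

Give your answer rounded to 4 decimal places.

Answer: 1.2778

Derivation:
Initial: x=1.0000 theta=-0.1000
After 1 (propagate distance d=31): x=-2.1000 theta=-0.1000
After 2 (thin lens f=45): x=-2.1000 theta=-4/75 (≈-0.0533)
After 3 (propagate distance d=36): x=-4.0200 theta=-4/75 (≈-0.0533)
After 4 (thin lens f=57): x=-4.0200 theta=49/2850 (≈0.0172)
After 5 (propagate distance d=11): x=-5459/1425 (≈-3.8309) theta=49/2850 (≈0.0172)
After 6 (thin lens f=44): x=-5459/1425 (≈-3.8309) theta=2179/20900 (≈0.1043)
After 7 (propagate distance d=49 (to screen)): x=80117/62700 (≈1.2778) theta=2179/20900 (≈0.1043)
Rounded to 4 decimal places: x = 1.2778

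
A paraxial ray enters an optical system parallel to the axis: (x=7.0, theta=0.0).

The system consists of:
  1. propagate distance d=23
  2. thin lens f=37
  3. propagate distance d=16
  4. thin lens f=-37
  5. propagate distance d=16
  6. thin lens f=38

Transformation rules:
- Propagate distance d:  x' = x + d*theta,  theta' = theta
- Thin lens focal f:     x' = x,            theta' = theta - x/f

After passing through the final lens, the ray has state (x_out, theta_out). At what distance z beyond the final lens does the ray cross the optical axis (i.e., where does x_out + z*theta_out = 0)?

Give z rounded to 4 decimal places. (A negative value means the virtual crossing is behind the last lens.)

Initial: x=7.0000 theta=0.0000
After 1 (propagate distance d=23): x=7.0000 theta=0.0000
After 2 (thin lens f=37): x=7.0000 theta=-7/37 (≈-0.1892)
After 3 (propagate distance d=16): x=147/37 (≈3.9730) theta=-7/37 (≈-0.1892)
After 4 (thin lens f=-37): x=147/37 (≈3.9730) theta=-112/1369 (≈-0.0818)
After 5 (propagate distance d=16): x=3647/1369 (≈2.6640) theta=-112/1369 (≈-0.0818)
After 6 (thin lens f=38): x=3647/1369 (≈2.6640) theta=-7903/52022 (≈-0.1519)
z_focus = -x_out/theta_out = -(3647/1369)/(-7903/52022) = 19798/1129 ≈ 17.5359
Rounded to 4 decimal places: z = 17.5359

Answer: 17.5359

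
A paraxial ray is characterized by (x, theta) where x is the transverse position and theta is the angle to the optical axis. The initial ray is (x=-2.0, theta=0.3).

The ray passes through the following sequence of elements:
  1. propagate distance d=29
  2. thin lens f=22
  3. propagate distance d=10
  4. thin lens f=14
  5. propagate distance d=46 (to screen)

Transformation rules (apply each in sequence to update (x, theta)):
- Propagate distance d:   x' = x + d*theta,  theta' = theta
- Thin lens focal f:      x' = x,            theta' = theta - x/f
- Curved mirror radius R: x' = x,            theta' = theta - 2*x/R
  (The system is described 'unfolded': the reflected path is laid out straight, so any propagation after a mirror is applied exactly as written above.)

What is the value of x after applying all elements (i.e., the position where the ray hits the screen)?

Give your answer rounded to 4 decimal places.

Initial: x=-2.0000 theta=0.3000
After 1 (propagate distance d=29): x=6.7000 theta=0.3000
After 2 (thin lens f=22): x=6.7000 theta=-1/220 (≈-0.0045)
After 3 (propagate distance d=10): x=366/55 (≈6.6545) theta=-1/220 (≈-0.0045)
After 4 (thin lens f=14): x=366/55 (≈6.6545) theta=-739/1540 (≈-0.4799)
After 5 (propagate distance d=46 (to screen)): x=-11873/770 (≈-15.4195) theta=-739/1540 (≈-0.4799)
Rounded to 4 decimal places: x = -15.4195

Answer: -15.4195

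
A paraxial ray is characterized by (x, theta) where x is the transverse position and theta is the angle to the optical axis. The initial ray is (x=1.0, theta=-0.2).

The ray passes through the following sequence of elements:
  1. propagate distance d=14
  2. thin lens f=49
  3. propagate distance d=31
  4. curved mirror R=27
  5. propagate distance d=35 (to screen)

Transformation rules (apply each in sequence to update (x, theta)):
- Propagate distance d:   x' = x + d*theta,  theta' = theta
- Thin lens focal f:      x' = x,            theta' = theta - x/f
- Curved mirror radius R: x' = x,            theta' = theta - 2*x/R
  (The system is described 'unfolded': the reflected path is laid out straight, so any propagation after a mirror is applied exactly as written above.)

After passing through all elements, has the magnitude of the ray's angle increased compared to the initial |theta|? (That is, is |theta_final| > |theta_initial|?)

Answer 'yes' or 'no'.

Answer: yes

Derivation:
Initial: x=1.0000 theta=-0.2000
After 1 (propagate distance d=14): x=-1.8000 theta=-0.2000
After 2 (thin lens f=49): x=-1.8000 theta=-8/49 (≈-0.1633)
After 3 (propagate distance d=31): x=-1681/245 (≈-6.8612) theta=-8/49 (≈-0.1633)
After 4 (curved mirror R=27): x=-1681/245 (≈-6.8612) theta=326/945 (≈0.3450)
After 5 (propagate distance d=35 (to screen)): x=34483/6615 (≈5.2128) theta=326/945 (≈0.3450)
|theta_initial|=0.2000 |theta_final|=326/945 (≈0.3450) -> increased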